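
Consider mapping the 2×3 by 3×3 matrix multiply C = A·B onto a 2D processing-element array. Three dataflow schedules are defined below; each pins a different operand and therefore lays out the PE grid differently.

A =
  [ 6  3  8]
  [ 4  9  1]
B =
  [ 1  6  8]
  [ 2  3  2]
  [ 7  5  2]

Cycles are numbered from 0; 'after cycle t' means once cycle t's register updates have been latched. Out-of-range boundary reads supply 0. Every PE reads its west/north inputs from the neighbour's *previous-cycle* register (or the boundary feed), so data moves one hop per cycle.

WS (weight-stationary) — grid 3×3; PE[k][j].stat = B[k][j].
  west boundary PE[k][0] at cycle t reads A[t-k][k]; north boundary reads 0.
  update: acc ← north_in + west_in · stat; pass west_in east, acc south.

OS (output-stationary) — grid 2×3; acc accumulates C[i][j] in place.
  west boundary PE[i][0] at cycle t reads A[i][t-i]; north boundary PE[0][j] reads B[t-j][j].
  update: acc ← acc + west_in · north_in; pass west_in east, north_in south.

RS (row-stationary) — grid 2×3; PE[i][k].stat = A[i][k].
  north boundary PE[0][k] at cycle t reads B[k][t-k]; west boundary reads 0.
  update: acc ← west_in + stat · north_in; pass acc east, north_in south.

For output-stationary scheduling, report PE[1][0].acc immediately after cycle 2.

OS (2×3). Following PE[1][0] plus its west/north inputs:
  [0] (0,0) acc=6 (h:6 v:1)
  [0] (1,0) acc=0 (h:0 v:0)
  [1] (0,0) acc=12 (h:3 v:2)
  [1] (1,0) acc=4 (h:4 v:1)
  [2] (0,0) acc=68 (h:8 v:7)
  [2] (1,0) acc=22 (h:9 v:2)

PE[1][0].acc = 22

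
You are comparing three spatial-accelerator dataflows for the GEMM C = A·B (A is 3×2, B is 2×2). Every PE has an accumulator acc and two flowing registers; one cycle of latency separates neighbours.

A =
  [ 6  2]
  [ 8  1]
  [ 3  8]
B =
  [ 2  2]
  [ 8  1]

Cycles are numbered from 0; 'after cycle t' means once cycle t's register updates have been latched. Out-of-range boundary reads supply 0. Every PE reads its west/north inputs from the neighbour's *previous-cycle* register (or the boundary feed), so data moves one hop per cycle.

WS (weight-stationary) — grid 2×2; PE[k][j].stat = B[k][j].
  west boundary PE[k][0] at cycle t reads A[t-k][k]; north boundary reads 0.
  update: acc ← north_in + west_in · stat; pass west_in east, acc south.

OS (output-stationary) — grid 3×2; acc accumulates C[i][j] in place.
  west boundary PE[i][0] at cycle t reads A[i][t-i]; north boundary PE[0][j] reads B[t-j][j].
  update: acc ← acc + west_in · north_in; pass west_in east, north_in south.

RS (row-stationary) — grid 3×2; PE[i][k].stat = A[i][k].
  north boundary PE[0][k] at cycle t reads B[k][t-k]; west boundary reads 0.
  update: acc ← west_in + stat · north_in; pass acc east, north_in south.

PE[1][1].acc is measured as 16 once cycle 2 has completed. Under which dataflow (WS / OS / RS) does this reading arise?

Under WS (2×2), PE[1][1]:
  c0 r1c1: 0 / 0 / 0
  c1 r1c1: 0 / 0 / 0
  c2 r1c1: 14 / 2 / 14
Under OS (3×2), PE[1][1]:
  c0 r1c1: 0 / 0 / 0
  c1 r1c1: 0 / 0 / 0
  c2 r1c1: 16 / 8 / 2
Under RS (3×2), PE[1][1]:
  c0 r1c1: 0 / 0 / 0
  c1 r1c1: 0 / 0 / 0
  c2 r1c1: 24 / 24 / 8

dataflow = OS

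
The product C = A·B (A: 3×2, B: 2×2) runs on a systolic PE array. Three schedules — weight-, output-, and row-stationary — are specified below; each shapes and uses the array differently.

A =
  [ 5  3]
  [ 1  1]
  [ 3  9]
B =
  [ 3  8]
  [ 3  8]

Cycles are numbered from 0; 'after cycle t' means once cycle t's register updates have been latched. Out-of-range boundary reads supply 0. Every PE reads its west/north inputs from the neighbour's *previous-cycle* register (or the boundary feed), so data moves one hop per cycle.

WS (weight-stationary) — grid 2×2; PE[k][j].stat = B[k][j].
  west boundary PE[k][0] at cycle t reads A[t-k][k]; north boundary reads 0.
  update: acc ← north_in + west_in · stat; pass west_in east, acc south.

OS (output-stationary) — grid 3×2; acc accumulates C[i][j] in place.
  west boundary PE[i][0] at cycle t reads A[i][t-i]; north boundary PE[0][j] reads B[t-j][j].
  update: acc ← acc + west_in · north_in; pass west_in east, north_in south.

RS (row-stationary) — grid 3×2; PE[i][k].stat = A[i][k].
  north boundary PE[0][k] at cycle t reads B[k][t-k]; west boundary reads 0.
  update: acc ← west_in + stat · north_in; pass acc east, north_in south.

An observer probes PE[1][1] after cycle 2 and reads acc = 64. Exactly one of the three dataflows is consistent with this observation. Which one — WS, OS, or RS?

dataflow = WS

— WS: 2×2; PE[1][1] trace:
  0: (1,1).acc=0  regs=<0,0>
  1: (1,1).acc=0  regs=<0,0>
  2: (1,1).acc=64  regs=<3,64>
— OS: 3×2; PE[1][1] trace:
  0: (1,1).acc=0  regs=<0,0>
  1: (1,1).acc=0  regs=<0,0>
  2: (1,1).acc=8  regs=<1,8>
— RS: 3×2; PE[1][1] trace:
  0: (1,1).acc=0  regs=<0,0>
  1: (1,1).acc=0  regs=<0,0>
  2: (1,1).acc=6  regs=<6,3>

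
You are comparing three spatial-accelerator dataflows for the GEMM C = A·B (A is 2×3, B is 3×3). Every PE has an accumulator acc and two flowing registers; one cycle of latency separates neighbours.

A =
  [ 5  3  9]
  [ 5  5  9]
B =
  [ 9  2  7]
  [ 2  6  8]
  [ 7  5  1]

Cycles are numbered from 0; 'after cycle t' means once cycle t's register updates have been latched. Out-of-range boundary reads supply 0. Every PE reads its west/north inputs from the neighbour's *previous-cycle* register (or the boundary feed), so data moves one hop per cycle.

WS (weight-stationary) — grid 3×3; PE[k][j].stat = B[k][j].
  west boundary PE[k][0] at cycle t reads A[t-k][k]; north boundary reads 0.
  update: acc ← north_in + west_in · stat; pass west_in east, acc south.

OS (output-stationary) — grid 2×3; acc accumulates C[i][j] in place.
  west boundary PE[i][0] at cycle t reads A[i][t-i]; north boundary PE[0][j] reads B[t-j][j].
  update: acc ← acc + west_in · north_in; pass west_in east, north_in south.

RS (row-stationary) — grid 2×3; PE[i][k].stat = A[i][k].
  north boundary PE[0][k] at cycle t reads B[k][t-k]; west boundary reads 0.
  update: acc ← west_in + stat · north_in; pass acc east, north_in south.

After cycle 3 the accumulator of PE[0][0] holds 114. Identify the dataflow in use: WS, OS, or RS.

— WS: 3×3; PE[0][0] trace:
  cycle 0: PE[0][0] → acc 45, east 5, south 45
  cycle 1: PE[0][0] → acc 45, east 5, south 45
  cycle 2: PE[0][0] → acc 0, east 0, south 0
  cycle 3: PE[0][0] → acc 0, east 0, south 0
— OS: 2×3; PE[0][0] trace:
  cycle 0: PE[0][0] → acc 45, east 5, south 9
  cycle 1: PE[0][0] → acc 51, east 3, south 2
  cycle 2: PE[0][0] → acc 114, east 9, south 7
  cycle 3: PE[0][0] → acc 114, east 0, south 0
— RS: 2×3; PE[0][0] trace:
  cycle 0: PE[0][0] → acc 45, east 45, south 9
  cycle 1: PE[0][0] → acc 10, east 10, south 2
  cycle 2: PE[0][0] → acc 35, east 35, south 7
  cycle 3: PE[0][0] → acc 0, east 0, south 0

dataflow = OS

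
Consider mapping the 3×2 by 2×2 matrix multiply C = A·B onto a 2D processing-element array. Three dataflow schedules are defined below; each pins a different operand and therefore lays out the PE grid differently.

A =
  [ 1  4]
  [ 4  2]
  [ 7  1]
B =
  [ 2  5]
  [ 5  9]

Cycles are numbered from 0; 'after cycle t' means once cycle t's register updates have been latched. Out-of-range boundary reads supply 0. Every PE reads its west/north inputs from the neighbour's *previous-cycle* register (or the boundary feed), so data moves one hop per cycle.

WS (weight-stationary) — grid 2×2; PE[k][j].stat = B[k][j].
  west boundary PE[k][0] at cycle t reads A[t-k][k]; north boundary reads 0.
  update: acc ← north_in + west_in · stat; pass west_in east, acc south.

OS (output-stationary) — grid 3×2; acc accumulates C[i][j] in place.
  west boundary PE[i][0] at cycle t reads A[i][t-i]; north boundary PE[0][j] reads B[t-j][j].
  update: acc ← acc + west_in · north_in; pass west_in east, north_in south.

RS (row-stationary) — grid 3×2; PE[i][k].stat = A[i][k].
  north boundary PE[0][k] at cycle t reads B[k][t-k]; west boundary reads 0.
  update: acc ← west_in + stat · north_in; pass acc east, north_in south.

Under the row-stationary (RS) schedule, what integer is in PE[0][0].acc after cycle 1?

Tracing RS — 3×2 array, target PE[0][0]:
  after 0 — PE[0][0] acc=2, pass-E 2, pass-S 2
  after 1 — PE[0][0] acc=5, pass-E 5, pass-S 5

PE[0][0].acc = 5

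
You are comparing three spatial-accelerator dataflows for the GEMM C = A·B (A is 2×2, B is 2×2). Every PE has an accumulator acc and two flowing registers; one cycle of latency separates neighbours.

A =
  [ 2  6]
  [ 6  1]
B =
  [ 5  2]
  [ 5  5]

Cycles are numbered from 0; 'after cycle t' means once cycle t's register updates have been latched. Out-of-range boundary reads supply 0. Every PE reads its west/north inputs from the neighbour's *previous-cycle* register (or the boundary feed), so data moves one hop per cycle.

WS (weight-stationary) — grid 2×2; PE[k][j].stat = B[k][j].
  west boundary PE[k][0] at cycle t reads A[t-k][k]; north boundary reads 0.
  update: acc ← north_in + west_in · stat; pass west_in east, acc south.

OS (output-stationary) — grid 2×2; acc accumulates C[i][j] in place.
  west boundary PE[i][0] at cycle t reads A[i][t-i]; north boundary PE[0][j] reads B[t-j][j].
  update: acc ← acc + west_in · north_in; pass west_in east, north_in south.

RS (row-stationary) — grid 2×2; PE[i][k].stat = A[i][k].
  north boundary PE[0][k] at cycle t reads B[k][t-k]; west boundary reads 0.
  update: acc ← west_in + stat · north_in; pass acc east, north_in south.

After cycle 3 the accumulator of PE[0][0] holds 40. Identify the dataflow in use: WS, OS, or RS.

WS [2×2] PE[0][0] across cycles:
  step 0 · PE0,0: acc=10; fwd→2 fwd↓10
  step 1 · PE0,0: acc=30; fwd→6 fwd↓30
  step 2 · PE0,0: acc=0; fwd→0 fwd↓0
  step 3 · PE0,0: acc=0; fwd→0 fwd↓0
OS [2×2] PE[0][0] across cycles:
  step 0 · PE0,0: acc=10; fwd→2 fwd↓5
  step 1 · PE0,0: acc=40; fwd→6 fwd↓5
  step 2 · PE0,0: acc=40; fwd→0 fwd↓0
  step 3 · PE0,0: acc=40; fwd→0 fwd↓0
RS [2×2] PE[0][0] across cycles:
  step 0 · PE0,0: acc=10; fwd→10 fwd↓5
  step 1 · PE0,0: acc=4; fwd→4 fwd↓2
  step 2 · PE0,0: acc=0; fwd→0 fwd↓0
  step 3 · PE0,0: acc=0; fwd→0 fwd↓0

dataflow = OS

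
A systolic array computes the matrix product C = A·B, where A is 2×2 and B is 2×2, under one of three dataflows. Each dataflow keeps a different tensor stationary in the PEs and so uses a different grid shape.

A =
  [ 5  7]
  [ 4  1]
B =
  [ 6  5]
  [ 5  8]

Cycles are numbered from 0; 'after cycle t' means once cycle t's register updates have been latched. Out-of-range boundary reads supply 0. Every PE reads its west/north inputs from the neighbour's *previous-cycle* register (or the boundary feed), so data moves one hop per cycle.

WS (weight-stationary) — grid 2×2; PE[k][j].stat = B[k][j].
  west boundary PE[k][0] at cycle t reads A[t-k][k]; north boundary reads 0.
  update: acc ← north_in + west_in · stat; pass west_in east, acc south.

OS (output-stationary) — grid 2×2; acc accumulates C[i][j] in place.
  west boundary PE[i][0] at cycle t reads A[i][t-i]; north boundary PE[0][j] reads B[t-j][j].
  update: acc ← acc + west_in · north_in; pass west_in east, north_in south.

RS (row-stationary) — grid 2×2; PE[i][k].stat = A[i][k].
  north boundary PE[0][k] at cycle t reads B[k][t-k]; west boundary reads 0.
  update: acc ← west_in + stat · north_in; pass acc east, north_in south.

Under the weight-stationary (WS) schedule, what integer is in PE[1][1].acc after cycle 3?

Tracing WS — 2×2 array, target PE[1][1]:
  @0  [0,1]  acc 0  |  →0  ↓0
  @0  [1,0]  acc 0  |  →0  ↓0
  @0  [1,1]  acc 0  |  →0  ↓0
  @1  [0,1]  acc 25  |  →5  ↓25
  @1  [1,0]  acc 65  |  →7  ↓65
  @1  [1,1]  acc 0  |  →0  ↓0
  @2  [0,1]  acc 20  |  →4  ↓20
  @2  [1,0]  acc 29  |  →1  ↓29
  @2  [1,1]  acc 81  |  →7  ↓81
  @3  [0,1]  acc 0  |  →0  ↓0
  @3  [1,0]  acc 0  |  →0  ↓0
  @3  [1,1]  acc 28  |  →1  ↓28

PE[1][1].acc = 28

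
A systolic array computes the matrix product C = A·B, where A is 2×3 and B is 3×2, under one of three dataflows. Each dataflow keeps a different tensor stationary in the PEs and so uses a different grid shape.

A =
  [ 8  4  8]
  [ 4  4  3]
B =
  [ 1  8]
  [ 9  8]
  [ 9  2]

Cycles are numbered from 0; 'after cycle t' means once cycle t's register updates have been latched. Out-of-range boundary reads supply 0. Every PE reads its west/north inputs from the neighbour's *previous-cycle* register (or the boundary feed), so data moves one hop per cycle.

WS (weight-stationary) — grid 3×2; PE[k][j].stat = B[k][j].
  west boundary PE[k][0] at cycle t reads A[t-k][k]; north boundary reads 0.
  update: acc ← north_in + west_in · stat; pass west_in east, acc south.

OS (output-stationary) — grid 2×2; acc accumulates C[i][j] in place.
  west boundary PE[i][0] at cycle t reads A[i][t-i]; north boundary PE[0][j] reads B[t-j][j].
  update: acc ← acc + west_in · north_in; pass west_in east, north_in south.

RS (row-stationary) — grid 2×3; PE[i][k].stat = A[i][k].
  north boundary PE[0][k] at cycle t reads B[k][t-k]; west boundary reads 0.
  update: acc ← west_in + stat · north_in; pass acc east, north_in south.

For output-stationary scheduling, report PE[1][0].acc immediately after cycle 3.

PE[1][0].acc = 67

OS on a 2×2 grid — tracing PE[1][0] and its feeders:
  @0  [0,0]  acc 8  |  →8  ↓1
  @0  [1,0]  acc 0  |  →0  ↓0
  @1  [0,0]  acc 44  |  →4  ↓9
  @1  [1,0]  acc 4  |  →4  ↓1
  @2  [0,0]  acc 116  |  →8  ↓9
  @2  [1,0]  acc 40  |  →4  ↓9
  @3  [0,0]  acc 116  |  →0  ↓0
  @3  [1,0]  acc 67  |  →3  ↓9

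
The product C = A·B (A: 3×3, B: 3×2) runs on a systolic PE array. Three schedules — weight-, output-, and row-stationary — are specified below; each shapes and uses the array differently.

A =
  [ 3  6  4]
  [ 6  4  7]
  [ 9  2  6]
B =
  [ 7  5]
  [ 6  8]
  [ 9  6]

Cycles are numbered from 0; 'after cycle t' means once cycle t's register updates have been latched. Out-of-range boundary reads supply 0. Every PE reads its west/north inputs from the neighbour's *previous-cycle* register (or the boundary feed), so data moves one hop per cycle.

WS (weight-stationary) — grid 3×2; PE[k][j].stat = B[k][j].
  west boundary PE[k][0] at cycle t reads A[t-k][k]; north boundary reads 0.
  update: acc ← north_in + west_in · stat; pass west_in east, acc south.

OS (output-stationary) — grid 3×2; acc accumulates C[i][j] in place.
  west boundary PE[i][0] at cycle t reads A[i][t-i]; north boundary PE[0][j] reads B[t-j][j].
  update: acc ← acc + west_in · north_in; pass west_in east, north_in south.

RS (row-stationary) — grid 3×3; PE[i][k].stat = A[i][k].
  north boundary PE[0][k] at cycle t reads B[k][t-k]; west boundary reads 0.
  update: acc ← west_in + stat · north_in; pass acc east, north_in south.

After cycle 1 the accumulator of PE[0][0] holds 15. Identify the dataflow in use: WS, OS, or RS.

Under WS (3×2), PE[0][0]:
  [0] (0,0) acc=21 (h:3 v:21)
  [1] (0,0) acc=42 (h:6 v:42)
Under OS (3×2), PE[0][0]:
  [0] (0,0) acc=21 (h:3 v:7)
  [1] (0,0) acc=57 (h:6 v:6)
Under RS (3×3), PE[0][0]:
  [0] (0,0) acc=21 (h:21 v:7)
  [1] (0,0) acc=15 (h:15 v:5)

dataflow = RS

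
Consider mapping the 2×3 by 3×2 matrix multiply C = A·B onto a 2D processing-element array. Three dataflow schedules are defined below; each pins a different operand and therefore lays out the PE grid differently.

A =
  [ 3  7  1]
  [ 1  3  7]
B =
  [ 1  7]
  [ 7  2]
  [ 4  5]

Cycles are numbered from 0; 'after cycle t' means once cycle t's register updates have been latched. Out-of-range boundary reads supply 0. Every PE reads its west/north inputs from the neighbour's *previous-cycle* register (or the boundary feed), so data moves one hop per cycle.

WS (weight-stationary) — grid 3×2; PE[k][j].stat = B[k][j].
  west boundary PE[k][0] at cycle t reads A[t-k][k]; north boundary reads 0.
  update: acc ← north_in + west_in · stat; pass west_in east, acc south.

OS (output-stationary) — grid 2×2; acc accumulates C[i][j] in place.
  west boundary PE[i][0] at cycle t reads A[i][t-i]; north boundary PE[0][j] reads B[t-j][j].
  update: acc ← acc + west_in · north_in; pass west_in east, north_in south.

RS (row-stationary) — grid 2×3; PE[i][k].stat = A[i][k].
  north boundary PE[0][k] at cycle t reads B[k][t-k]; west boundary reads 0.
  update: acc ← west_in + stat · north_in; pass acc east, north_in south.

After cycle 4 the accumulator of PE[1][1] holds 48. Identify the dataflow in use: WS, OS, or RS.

— WS: 3×2; PE[1][1] trace:
  c0 r1c1: 0 / 0 / 0
  c1 r1c1: 0 / 0 / 0
  c2 r1c1: 35 / 7 / 35
  c3 r1c1: 13 / 3 / 13
  c4 r1c1: 0 / 0 / 0
— OS: 2×2; PE[1][1] trace:
  c0 r1c1: 0 / 0 / 0
  c1 r1c1: 0 / 0 / 0
  c2 r1c1: 7 / 1 / 7
  c3 r1c1: 13 / 3 / 2
  c4 r1c1: 48 / 7 / 5
— RS: 2×3; PE[1][1] trace:
  c0 r1c1: 0 / 0 / 0
  c1 r1c1: 0 / 0 / 0
  c2 r1c1: 22 / 22 / 7
  c3 r1c1: 13 / 13 / 2
  c4 r1c1: 0 / 0 / 0

dataflow = OS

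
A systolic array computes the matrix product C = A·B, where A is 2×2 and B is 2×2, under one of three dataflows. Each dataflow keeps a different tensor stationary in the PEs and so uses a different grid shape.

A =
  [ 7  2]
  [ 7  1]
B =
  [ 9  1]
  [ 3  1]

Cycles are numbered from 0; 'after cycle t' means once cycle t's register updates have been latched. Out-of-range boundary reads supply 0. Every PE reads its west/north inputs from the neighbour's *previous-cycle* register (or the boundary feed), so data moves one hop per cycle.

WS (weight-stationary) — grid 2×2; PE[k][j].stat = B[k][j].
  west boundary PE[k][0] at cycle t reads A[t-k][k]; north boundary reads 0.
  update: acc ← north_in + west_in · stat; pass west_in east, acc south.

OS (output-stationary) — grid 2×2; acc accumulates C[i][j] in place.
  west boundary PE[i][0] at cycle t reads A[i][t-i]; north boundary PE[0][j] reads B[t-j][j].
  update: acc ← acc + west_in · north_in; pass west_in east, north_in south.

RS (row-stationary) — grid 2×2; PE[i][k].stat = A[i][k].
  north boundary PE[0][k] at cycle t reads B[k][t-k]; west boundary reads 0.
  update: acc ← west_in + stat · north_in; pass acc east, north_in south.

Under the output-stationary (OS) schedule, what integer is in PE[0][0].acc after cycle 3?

PE[0][0].acc = 69

Tracing OS — 2×2 array, target PE[0][0]:
  c0 r0c0: 63 / 7 / 9
  c1 r0c0: 69 / 2 / 3
  c2 r0c0: 69 / 0 / 0
  c3 r0c0: 69 / 0 / 0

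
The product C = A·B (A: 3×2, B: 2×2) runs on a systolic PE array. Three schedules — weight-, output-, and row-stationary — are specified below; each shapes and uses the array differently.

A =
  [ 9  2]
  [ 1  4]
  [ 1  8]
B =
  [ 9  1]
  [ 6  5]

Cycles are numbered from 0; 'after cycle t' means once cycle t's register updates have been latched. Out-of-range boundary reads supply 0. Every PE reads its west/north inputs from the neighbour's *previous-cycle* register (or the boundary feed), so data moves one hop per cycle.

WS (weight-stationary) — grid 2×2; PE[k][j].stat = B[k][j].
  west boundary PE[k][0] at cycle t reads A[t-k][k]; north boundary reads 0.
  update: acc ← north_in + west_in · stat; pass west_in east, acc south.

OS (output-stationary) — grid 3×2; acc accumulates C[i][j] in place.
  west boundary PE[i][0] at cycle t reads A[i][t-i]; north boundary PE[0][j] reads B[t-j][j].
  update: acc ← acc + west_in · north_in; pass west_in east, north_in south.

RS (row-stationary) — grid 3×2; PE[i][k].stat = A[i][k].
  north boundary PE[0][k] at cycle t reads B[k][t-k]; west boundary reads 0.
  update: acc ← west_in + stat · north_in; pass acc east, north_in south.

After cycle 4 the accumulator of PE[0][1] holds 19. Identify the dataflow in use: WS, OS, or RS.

dataflow = OS

Under WS (2×2), PE[0][1]:
  0: (0,1).acc=0  regs=<0,0>
  1: (0,1).acc=9  regs=<9,9>
  2: (0,1).acc=1  regs=<1,1>
  3: (0,1).acc=1  regs=<1,1>
  4: (0,1).acc=0  regs=<0,0>
Under OS (3×2), PE[0][1]:
  0: (0,1).acc=0  regs=<0,0>
  1: (0,1).acc=9  regs=<9,1>
  2: (0,1).acc=19  regs=<2,5>
  3: (0,1).acc=19  regs=<0,0>
  4: (0,1).acc=19  regs=<0,0>
Under RS (3×2), PE[0][1]:
  0: (0,1).acc=0  regs=<0,0>
  1: (0,1).acc=93  regs=<93,6>
  2: (0,1).acc=19  regs=<19,5>
  3: (0,1).acc=0  regs=<0,0>
  4: (0,1).acc=0  regs=<0,0>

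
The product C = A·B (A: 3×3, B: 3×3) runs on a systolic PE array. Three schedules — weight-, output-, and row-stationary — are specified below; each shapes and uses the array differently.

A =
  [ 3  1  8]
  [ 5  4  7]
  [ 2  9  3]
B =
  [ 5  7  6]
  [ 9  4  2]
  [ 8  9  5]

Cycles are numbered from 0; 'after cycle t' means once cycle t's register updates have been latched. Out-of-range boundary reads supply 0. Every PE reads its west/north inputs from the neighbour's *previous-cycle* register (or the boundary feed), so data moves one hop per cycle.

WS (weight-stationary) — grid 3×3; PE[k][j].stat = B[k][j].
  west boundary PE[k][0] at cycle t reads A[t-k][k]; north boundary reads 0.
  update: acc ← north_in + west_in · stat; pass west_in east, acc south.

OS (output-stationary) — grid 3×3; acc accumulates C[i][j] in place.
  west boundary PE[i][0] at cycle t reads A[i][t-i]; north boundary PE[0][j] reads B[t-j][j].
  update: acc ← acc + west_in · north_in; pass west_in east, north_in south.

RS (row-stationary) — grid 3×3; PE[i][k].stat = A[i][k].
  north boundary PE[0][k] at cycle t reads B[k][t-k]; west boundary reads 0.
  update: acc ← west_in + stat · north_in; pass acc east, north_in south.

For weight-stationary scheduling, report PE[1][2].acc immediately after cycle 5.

Tracing WS — 3×3 array, target PE[1][2]:
  @0  [0,2]  acc 0  |  →0  ↓0
  @0  [1,1]  acc 0  |  →0  ↓0
  @0  [1,2]  acc 0  |  →0  ↓0
  @1  [0,2]  acc 0  |  →0  ↓0
  @1  [1,1]  acc 0  |  →0  ↓0
  @1  [1,2]  acc 0  |  →0  ↓0
  @2  [0,2]  acc 18  |  →3  ↓18
  @2  [1,1]  acc 25  |  →1  ↓25
  @2  [1,2]  acc 0  |  →0  ↓0
  @3  [0,2]  acc 30  |  →5  ↓30
  @3  [1,1]  acc 51  |  →4  ↓51
  @3  [1,2]  acc 20  |  →1  ↓20
  @4  [0,2]  acc 12  |  →2  ↓12
  @4  [1,1]  acc 50  |  →9  ↓50
  @4  [1,2]  acc 38  |  →4  ↓38
  @5  [0,2]  acc 0  |  →0  ↓0
  @5  [1,1]  acc 0  |  →0  ↓0
  @5  [1,2]  acc 30  |  →9  ↓30

PE[1][2].acc = 30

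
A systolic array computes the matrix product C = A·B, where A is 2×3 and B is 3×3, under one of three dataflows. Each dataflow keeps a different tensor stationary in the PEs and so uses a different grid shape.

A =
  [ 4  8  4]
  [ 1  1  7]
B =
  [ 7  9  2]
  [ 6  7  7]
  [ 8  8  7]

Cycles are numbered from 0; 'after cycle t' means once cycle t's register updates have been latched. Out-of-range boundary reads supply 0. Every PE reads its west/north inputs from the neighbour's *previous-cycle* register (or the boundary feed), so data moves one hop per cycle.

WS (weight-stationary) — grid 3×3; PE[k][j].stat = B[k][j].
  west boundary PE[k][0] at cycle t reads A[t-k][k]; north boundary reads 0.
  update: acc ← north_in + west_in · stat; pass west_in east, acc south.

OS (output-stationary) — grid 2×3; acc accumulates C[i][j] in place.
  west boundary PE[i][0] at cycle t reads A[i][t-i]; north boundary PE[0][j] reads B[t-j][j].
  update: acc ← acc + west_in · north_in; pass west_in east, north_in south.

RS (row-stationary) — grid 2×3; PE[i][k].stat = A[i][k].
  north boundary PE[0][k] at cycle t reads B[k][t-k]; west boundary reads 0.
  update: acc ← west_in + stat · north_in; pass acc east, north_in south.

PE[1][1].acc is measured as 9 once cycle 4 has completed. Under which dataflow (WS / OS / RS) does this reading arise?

dataflow = RS

WS [3×3] PE[1][1] across cycles:
  t=0 PE[1][1]: acc=0 h=0 v=0
  t=1 PE[1][1]: acc=0 h=0 v=0
  t=2 PE[1][1]: acc=92 h=8 v=92
  t=3 PE[1][1]: acc=16 h=1 v=16
  t=4 PE[1][1]: acc=0 h=0 v=0
OS [2×3] PE[1][1] across cycles:
  t=0 PE[1][1]: acc=0 h=0 v=0
  t=1 PE[1][1]: acc=0 h=0 v=0
  t=2 PE[1][1]: acc=9 h=1 v=9
  t=3 PE[1][1]: acc=16 h=1 v=7
  t=4 PE[1][1]: acc=72 h=7 v=8
RS [2×3] PE[1][1] across cycles:
  t=0 PE[1][1]: acc=0 h=0 v=0
  t=1 PE[1][1]: acc=0 h=0 v=0
  t=2 PE[1][1]: acc=13 h=13 v=6
  t=3 PE[1][1]: acc=16 h=16 v=7
  t=4 PE[1][1]: acc=9 h=9 v=7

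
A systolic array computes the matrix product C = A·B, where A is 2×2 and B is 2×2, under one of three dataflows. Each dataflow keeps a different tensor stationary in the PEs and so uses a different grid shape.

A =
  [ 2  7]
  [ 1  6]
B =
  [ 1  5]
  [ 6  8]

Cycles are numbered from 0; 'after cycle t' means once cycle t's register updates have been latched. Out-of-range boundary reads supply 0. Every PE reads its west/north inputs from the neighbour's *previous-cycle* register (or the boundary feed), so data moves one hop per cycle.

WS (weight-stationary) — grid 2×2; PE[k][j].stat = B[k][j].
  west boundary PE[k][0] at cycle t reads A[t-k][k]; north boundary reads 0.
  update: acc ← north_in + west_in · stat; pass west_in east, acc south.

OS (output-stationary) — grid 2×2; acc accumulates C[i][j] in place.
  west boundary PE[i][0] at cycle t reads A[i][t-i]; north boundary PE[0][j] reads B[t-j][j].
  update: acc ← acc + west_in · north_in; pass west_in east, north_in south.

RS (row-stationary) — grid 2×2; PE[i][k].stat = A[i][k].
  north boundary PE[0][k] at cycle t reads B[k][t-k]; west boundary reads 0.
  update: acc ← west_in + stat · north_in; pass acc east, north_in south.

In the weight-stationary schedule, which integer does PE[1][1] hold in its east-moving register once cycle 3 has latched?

register = 6

WS 2×2: PE[1][1] cycle-by-cycle (with neighbour feeds):
  after 0 — PE[0][1] acc=0, pass-E 0, pass-S 0
  after 0 — PE[1][0] acc=0, pass-E 0, pass-S 0
  after 0 — PE[1][1] acc=0, pass-E 0, pass-S 0
  after 1 — PE[0][1] acc=10, pass-E 2, pass-S 10
  after 1 — PE[1][0] acc=44, pass-E 7, pass-S 44
  after 1 — PE[1][1] acc=0, pass-E 0, pass-S 0
  after 2 — PE[0][1] acc=5, pass-E 1, pass-S 5
  after 2 — PE[1][0] acc=37, pass-E 6, pass-S 37
  after 2 — PE[1][1] acc=66, pass-E 7, pass-S 66
  after 3 — PE[0][1] acc=0, pass-E 0, pass-S 0
  after 3 — PE[1][0] acc=0, pass-E 0, pass-S 0
  after 3 — PE[1][1] acc=53, pass-E 6, pass-S 53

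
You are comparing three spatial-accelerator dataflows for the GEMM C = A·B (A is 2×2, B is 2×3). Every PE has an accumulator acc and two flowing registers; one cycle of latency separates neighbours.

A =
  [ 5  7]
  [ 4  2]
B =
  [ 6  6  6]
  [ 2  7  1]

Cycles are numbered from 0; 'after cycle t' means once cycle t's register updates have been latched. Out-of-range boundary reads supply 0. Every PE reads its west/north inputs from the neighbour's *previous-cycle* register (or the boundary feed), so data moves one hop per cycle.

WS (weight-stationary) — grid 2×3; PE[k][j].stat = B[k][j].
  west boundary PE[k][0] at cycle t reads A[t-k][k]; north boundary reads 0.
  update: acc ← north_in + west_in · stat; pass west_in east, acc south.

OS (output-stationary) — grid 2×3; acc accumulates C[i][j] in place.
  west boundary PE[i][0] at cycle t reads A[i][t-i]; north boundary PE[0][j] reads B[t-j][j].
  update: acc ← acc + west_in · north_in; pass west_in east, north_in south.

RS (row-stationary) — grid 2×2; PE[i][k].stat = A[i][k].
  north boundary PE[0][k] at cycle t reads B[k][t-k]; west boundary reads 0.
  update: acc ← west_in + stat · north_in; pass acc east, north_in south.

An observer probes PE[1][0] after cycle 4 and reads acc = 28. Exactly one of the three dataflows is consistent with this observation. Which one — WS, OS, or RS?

dataflow = OS

WS (2×3 grid), PE[1][0]:
  cycle 0: PE[1][0] → acc 0, east 0, south 0
  cycle 1: PE[1][0] → acc 44, east 7, south 44
  cycle 2: PE[1][0] → acc 28, east 2, south 28
  cycle 3: PE[1][0] → acc 0, east 0, south 0
  cycle 4: PE[1][0] → acc 0, east 0, south 0
OS (2×3 grid), PE[1][0]:
  cycle 0: PE[1][0] → acc 0, east 0, south 0
  cycle 1: PE[1][0] → acc 24, east 4, south 6
  cycle 2: PE[1][0] → acc 28, east 2, south 2
  cycle 3: PE[1][0] → acc 28, east 0, south 0
  cycle 4: PE[1][0] → acc 28, east 0, south 0
RS (2×2 grid), PE[1][0]:
  cycle 0: PE[1][0] → acc 0, east 0, south 0
  cycle 1: PE[1][0] → acc 24, east 24, south 6
  cycle 2: PE[1][0] → acc 24, east 24, south 6
  cycle 3: PE[1][0] → acc 24, east 24, south 6
  cycle 4: PE[1][0] → acc 0, east 0, south 0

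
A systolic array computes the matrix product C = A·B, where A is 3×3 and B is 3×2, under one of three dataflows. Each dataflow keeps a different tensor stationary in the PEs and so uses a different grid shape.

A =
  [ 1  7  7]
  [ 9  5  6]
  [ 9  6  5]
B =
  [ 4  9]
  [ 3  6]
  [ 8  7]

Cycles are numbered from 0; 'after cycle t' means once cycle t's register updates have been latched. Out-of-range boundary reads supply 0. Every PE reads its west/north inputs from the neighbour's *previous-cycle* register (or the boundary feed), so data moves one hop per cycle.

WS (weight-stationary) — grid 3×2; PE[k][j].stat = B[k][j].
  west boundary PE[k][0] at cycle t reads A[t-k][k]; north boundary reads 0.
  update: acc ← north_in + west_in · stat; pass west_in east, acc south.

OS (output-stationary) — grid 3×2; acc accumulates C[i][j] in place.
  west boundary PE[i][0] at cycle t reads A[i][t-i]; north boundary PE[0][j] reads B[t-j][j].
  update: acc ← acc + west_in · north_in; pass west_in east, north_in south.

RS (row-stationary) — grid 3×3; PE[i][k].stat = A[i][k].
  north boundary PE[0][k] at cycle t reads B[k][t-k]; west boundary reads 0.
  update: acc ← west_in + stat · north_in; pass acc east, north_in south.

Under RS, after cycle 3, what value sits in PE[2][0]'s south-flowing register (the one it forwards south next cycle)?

register = 9

RS on a 3×3 grid — tracing PE[2][0] and its feeders:
  t=0 PE[1][0]: acc=0 h=0 v=0
  t=0 PE[2][0]: acc=0 h=0 v=0
  t=1 PE[1][0]: acc=36 h=36 v=4
  t=1 PE[2][0]: acc=0 h=0 v=0
  t=2 PE[1][0]: acc=81 h=81 v=9
  t=2 PE[2][0]: acc=36 h=36 v=4
  t=3 PE[1][0]: acc=0 h=0 v=0
  t=3 PE[2][0]: acc=81 h=81 v=9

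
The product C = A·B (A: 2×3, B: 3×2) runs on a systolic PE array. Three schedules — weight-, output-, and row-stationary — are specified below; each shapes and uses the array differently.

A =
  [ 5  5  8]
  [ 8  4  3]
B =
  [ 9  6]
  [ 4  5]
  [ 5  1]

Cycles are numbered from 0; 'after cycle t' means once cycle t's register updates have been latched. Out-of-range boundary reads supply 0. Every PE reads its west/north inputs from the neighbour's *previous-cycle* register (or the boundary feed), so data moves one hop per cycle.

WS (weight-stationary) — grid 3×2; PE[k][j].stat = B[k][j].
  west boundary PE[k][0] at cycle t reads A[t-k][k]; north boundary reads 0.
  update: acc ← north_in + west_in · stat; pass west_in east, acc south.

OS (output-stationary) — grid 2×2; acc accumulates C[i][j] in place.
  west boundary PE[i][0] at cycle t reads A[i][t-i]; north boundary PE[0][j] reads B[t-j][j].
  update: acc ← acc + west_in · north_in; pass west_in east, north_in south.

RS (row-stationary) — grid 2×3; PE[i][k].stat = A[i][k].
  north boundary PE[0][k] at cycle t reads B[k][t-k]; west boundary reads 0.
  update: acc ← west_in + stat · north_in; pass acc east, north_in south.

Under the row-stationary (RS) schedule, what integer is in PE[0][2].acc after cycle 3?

PE[0][2].acc = 63

RS (2×3). Following PE[0][2] plus its west/north inputs:
  c0 r0c1: 0 / 0 / 0
  c0 r0c2: 0 / 0 / 0
  c1 r0c1: 65 / 65 / 4
  c1 r0c2: 0 / 0 / 0
  c2 r0c1: 55 / 55 / 5
  c2 r0c2: 105 / 105 / 5
  c3 r0c1: 0 / 0 / 0
  c3 r0c2: 63 / 63 / 1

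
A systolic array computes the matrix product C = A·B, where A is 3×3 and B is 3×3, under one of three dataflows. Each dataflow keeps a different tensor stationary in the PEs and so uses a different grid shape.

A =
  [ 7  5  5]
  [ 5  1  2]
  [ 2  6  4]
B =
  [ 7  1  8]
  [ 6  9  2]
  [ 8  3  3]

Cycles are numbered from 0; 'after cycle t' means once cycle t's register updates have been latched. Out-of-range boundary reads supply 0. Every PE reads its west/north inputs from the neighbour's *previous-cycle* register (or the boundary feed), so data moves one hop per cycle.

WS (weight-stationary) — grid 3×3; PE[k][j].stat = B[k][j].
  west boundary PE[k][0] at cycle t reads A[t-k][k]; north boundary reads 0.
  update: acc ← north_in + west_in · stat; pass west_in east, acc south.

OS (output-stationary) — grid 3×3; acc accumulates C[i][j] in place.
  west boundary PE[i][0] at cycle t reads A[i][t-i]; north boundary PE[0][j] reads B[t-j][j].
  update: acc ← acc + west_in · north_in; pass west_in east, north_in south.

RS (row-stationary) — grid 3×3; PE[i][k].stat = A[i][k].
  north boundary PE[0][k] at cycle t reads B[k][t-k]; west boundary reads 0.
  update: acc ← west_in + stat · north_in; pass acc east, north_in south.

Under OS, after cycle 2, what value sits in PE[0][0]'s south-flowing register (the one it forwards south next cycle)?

OS 3×3: PE[0][0] cycle-by-cycle (with neighbour feeds):
  after 0 — PE[0][0] acc=49, pass-E 7, pass-S 7
  after 1 — PE[0][0] acc=79, pass-E 5, pass-S 6
  after 2 — PE[0][0] acc=119, pass-E 5, pass-S 8

register = 8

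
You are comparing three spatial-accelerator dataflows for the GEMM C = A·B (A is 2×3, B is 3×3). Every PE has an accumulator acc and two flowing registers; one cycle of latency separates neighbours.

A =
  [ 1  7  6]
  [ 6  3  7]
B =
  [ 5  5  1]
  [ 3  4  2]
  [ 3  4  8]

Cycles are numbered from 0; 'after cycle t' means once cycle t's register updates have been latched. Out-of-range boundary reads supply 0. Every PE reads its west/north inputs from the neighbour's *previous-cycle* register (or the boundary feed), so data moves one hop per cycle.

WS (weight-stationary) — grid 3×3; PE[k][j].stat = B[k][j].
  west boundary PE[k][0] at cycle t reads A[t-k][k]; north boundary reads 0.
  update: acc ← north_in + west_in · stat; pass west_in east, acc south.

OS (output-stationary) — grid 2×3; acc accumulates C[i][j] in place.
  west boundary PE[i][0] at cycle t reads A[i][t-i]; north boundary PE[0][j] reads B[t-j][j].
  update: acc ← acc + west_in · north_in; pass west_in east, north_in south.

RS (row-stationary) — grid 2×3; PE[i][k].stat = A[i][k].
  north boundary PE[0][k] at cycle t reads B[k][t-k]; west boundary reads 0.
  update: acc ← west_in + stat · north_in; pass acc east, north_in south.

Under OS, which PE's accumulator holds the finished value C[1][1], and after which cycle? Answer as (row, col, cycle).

Under OS, C[1][1] lands at PE[1][1]:
  cycle 0: PE[1][1] → acc 0, east 0, south 0
  cycle 1: PE[1][1] → acc 0, east 0, south 0
  cycle 2: PE[1][1] → acc 30, east 6, south 5
  cycle 3: PE[1][1] → acc 42, east 3, south 4
  cycle 4: PE[1][1] → acc 70, east 7, south 4

(row, col, cycle) = (1, 1, 4)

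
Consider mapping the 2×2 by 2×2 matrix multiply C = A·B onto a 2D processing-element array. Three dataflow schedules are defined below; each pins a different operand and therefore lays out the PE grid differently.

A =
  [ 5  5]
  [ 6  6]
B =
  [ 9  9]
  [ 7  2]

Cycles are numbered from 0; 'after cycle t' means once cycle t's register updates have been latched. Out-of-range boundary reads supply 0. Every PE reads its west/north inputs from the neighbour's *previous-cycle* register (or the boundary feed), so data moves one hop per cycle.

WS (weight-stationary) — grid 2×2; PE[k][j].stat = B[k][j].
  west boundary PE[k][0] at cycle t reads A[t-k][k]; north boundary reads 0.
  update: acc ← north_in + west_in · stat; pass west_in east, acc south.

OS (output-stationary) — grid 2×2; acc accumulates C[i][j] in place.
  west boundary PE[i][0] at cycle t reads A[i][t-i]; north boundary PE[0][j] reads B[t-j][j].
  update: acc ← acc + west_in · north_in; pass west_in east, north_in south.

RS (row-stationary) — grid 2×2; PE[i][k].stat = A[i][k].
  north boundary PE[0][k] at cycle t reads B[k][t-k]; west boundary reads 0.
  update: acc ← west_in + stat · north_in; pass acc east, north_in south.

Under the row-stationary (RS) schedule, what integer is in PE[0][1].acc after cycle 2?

RS on a 2×2 grid — tracing PE[0][1] and its feeders:
  @0  [0,0]  acc 45  |  →45  ↓9
  @0  [0,1]  acc 0  |  →0  ↓0
  @1  [0,0]  acc 45  |  →45  ↓9
  @1  [0,1]  acc 80  |  →80  ↓7
  @2  [0,0]  acc 0  |  →0  ↓0
  @2  [0,1]  acc 55  |  →55  ↓2

PE[0][1].acc = 55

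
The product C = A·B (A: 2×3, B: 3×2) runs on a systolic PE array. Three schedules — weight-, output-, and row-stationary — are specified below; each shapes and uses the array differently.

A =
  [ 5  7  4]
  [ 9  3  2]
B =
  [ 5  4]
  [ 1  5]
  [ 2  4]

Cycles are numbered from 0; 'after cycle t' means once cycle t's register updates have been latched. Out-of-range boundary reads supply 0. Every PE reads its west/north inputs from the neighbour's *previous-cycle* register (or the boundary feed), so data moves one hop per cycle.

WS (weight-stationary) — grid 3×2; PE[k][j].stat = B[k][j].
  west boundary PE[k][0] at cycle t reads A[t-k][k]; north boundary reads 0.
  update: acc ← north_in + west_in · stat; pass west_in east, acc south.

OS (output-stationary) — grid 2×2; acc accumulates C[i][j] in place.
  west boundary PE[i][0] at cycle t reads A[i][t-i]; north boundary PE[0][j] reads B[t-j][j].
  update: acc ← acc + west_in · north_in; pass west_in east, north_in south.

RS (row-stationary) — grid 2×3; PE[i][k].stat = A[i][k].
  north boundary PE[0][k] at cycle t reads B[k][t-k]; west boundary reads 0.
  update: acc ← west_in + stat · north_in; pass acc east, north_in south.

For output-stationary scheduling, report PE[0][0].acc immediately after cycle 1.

OS on a 2×2 grid — tracing PE[0][0] and its feeders:
  0: (0,0).acc=25  regs=<5,5>
  1: (0,0).acc=32  regs=<7,1>

PE[0][0].acc = 32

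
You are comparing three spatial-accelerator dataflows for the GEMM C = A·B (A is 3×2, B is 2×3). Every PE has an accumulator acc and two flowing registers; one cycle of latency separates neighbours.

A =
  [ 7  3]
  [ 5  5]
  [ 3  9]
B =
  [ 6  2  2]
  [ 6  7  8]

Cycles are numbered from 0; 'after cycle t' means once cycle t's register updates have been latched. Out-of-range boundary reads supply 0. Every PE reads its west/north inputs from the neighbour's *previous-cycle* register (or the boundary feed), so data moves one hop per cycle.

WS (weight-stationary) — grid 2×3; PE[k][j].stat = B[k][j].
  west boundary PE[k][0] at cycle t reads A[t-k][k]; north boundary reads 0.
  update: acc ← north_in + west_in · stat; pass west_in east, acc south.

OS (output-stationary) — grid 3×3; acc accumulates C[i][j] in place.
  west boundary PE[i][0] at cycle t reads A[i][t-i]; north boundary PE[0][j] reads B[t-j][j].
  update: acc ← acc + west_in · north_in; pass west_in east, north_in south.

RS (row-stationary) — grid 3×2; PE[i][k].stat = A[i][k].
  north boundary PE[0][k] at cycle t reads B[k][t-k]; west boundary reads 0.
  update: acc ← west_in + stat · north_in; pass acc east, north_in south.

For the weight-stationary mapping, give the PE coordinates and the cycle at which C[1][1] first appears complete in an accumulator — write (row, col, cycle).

(row, col, cycle) = (1, 1, 3)

WS — PE[1][1] is where C[1][1] collects:
  after 0 — PE[1][1] acc=0, pass-E 0, pass-S 0
  after 1 — PE[1][1] acc=0, pass-E 0, pass-S 0
  after 2 — PE[1][1] acc=35, pass-E 3, pass-S 35
  after 3 — PE[1][1] acc=45, pass-E 5, pass-S 45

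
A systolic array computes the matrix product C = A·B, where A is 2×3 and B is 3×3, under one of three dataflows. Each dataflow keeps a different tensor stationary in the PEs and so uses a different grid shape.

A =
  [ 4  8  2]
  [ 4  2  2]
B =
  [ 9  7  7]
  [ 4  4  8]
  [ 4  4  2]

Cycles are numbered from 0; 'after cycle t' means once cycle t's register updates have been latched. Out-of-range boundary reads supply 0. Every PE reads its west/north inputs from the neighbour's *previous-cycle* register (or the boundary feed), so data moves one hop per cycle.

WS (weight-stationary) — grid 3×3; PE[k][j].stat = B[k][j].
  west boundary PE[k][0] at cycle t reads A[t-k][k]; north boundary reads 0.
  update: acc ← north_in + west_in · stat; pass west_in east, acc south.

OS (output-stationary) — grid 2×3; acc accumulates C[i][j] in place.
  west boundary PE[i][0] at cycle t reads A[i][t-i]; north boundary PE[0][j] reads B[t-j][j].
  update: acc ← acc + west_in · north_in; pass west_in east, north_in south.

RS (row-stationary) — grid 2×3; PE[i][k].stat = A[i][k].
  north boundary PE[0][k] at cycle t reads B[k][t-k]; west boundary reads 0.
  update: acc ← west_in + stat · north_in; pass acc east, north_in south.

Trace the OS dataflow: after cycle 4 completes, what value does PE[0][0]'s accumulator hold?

PE[0][0].acc = 76

OS (2×3). Following PE[0][0] plus its west/north inputs:
  @0  [0,0]  acc 36  |  →4  ↓9
  @1  [0,0]  acc 68  |  →8  ↓4
  @2  [0,0]  acc 76  |  →2  ↓4
  @3  [0,0]  acc 76  |  →0  ↓0
  @4  [0,0]  acc 76  |  →0  ↓0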